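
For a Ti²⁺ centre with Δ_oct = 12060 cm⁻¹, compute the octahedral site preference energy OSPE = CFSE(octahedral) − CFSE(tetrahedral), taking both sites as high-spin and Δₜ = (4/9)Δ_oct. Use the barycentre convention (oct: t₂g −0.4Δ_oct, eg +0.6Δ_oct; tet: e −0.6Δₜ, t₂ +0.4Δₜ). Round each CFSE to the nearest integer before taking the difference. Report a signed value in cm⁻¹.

Group 4 minus oxidation state +2 gives a d² configuration for Ti²⁺.
In an octahedral site d² (HS) is t₂g² eg⁰, giving CFSE(oct) = -0.8Δ_oct = -9648 cm⁻¹.
In a tetrahedral site the filling is e² t₂⁰: CFSE(tet) = -1.2Δₜ = -1.2 × (4/9)(12060) = -6432 cm⁻¹.
Subtracting, OSPE = -9648 − (-6432) = -3216 cm⁻¹.

-3216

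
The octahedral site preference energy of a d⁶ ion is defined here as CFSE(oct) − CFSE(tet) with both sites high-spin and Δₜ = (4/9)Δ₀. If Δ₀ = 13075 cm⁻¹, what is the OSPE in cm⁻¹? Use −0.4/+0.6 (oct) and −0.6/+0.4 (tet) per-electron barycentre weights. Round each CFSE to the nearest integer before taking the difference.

In an octahedral site d⁶ (HS) is t₂g⁴ eg², giving CFSE(oct) = -0.4Δ₀ = -5230 cm⁻¹.
Tetrahedral e³ t₂³ gives -0.6Δₜ = -0.6 × (4/9) × 13075 = -3487 cm⁻¹.
Subtracting, OSPE = -5230 − (-3487) = -1743 cm⁻¹.

-1743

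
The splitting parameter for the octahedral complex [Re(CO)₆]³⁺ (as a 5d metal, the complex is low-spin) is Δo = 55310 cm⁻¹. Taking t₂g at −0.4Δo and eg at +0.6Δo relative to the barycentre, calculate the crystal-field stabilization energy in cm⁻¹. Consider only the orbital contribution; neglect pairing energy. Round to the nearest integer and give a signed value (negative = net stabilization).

-88496

CO is neutral, so the +3 overall charge sits on Re: oxidation state +3.
Group 7 minus oxidation state +3 gives a d⁴ configuration for Re³⁺.
Electron filling gives t₂g⁴ eg⁰.
CFSE(orbital) = 4×(-0.4Δo) + 0×(0.6Δo) = -1.6Δo; with Δo = 55310 cm⁻¹ that is -88496 cm⁻¹.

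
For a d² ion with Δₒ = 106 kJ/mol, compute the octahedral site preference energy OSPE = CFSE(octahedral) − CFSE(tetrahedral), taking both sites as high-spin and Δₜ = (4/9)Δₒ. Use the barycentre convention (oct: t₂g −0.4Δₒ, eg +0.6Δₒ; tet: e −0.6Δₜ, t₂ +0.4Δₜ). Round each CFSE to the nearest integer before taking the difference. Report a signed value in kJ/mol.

-28

Octahedral (high-spin): t₂g² eg⁰, CFSE = 2(−0.4) + 0(+0.6) = -0.8Δₒ = -0.8 × 106 = -85 kJ/mol.
Tetrahedral e² t₂⁰ gives -1.2Δₜ = -1.2 × (4/9) × 106 = -57 kJ/mol.
OSPE = -85 − (-57) = -28 kJ/mol.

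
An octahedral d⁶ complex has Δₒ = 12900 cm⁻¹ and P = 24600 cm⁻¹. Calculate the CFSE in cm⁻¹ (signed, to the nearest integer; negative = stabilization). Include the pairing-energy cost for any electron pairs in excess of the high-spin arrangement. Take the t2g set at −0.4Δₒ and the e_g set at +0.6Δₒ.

-5160

Since Δₒ = 12900 cm⁻¹ < P = 24600 cm⁻¹, the complex adopts the high-spin configuration.
That gives t2g^4 e_g^2.
Orbital CFSE = -0.4Δₒ = -0.4 × 12900 = -5160 cm⁻¹.
High-spin has no excess pairs, so no pairing correction applies.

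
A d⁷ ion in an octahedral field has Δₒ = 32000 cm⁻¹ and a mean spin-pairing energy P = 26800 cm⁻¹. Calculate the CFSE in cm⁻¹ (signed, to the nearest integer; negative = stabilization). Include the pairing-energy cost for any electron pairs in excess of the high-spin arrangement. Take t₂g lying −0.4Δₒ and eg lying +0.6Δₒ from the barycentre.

-30800

Since Δₒ = 32000 cm⁻¹ > P = 26800 cm⁻¹, the complex adopts the low-spin configuration.
Configuration: t₂g⁶ eg¹.
Orbital CFSE = -1.8Δₒ = -1.8 × 32000 = -57600 cm⁻¹.
Excess pairs vs high-spin: 3 − 2 = 1; pairing cost = +26800 cm⁻¹.
Net CFSE = -57600 + 26800 = -30800 cm⁻¹.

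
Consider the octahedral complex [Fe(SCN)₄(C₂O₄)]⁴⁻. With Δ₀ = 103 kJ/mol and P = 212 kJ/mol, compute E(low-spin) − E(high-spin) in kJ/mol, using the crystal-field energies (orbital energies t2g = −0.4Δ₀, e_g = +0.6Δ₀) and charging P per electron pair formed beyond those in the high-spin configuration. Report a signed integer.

218

Ligand charges: 4×(-1) from SCN⁻ and 1×(-2) from C₂O₄²⁻ sum to -6; with overall charge -4, Fe is +2.
Fe is in group 8, so Fe²⁺ is d⁶ (8 − 2 = 6).
High-spin: t2g^4 e_g^2, CFSE = -0.4Δ₀ = -41 kJ/mol.
For low-spin the configuration is t2g^6 e_g^0: orbital energy -2.4 × 103 = -247 kJ/mol, and 2 additional pairs relative to high-spin add 424 kJ/mol, giving 177 kJ/mol.
The difference is 177 − (-41) = 218 kJ/mol, so high-spin lies lower.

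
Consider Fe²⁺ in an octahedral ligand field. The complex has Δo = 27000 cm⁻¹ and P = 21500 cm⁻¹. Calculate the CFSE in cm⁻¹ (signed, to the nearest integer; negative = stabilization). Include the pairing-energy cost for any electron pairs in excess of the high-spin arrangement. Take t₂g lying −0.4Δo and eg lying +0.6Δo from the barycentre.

-21800

Fe²⁺: group 8, so d-count = 8 − 2 = 6.
Δo > P, so pairing is preferred: the ground state is low-spin.
Filling d⁶ accordingly: t₂g⁶ eg⁰.
Orbital CFSE = -2.4Δo = -2.4 × 27000 = -64800 cm⁻¹.
Excess pairs vs high-spin: 3 − 1 = 2; pairing cost = +43000 cm⁻¹.
Net CFSE = -64800 + 43000 = -21800 cm⁻¹.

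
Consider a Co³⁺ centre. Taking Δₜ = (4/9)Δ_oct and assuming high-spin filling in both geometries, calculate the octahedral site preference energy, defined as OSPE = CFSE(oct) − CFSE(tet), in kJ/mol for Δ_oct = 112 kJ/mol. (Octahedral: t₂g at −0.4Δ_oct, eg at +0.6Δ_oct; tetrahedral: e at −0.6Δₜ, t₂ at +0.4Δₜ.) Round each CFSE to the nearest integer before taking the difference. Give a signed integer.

Group 9 minus oxidation state +3 gives a d⁶ configuration for Co³⁺.
Octahedral (high-spin): t₂g⁴ eg², CFSE = 4(−0.4) + 2(+0.6) = -0.4Δ_oct = -0.4 × 112 = -45 kJ/mol.
Tetrahedral: e³ t₂³, CFSE = 3(−0.6) + 3(+0.4) = -0.6Δₜ = -0.6 × (4/9) × 112 = -30 kJ/mol.
Subtracting, OSPE = -45 − (-30) = -15 kJ/mol.

-15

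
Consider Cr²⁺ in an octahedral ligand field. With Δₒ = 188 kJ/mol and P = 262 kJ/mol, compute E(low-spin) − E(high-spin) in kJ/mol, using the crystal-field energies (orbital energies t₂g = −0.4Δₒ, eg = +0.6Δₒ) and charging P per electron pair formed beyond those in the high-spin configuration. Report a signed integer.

Group 6 minus oxidation state +2 gives a d⁴ configuration for Cr²⁺.
High-spin: t₂g³ eg¹, CFSE = -0.6Δₒ = -113 kJ/mol.
Low-spin: t₂g⁴ eg⁰, orbital CFSE = -1.6Δₒ = -301 kJ/mol; plus 1 excess pair × P = +262 kJ/mol; total -39 kJ/mol.
E(LS) − E(HS) = -39 − (-113) = 74 kJ/mol.

74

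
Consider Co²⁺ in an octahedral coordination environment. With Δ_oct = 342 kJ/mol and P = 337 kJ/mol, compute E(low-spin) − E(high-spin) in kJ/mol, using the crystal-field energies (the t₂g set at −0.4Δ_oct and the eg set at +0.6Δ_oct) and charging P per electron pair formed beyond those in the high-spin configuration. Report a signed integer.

-5

Group 9 minus oxidation state +2 gives a d⁷ configuration for Co²⁺.
High-spin d⁷ fills as t₂g⁵ eg² with CFSE 5(−0.4) + 2(+0.6) = -0.8Δ_oct = -274 kJ/mol.
Low-spin: t₂g⁶ eg¹, orbital CFSE = -1.8Δ_oct = -616 kJ/mol; plus 1 excess pair × P = +337 kJ/mol; total -279 kJ/mol.
The difference is -279 − (-274) = -5 kJ/mol, so low-spin lies lower.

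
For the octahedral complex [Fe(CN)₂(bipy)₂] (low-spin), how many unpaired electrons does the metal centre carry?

0

Ligand charges: 2×(-1) from CN⁻ and 2×(+0) from bipy sum to -2; with overall charge +0, Fe is +2.
Fe²⁺: group 8, so d-count = 8 − 2 = 6.
Configuration: t2g^6 e_g^0, giving 0 unpaired electrons.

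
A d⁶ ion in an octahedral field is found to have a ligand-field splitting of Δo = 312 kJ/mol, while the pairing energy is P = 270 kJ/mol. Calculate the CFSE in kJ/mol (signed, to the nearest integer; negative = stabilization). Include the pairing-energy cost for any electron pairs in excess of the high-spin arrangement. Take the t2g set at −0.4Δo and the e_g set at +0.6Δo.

Δo > P, so pairing is preferred: the ground state is low-spin.
Filling d⁶ accordingly: t2g^6 e_g^0.
Orbital CFSE = -2.4Δo = -2.4 × 312 = -749 kJ/mol.
Excess pairs vs high-spin: 3 − 1 = 2; pairing cost = +540 kJ/mol.
Net CFSE = -749 + 540 = -209 kJ/mol.

-209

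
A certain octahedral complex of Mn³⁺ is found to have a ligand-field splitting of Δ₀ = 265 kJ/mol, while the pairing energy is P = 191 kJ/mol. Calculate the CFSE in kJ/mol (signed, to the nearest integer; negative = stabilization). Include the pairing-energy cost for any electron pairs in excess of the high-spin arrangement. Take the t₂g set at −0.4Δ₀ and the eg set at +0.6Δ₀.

Mn³⁺: group 7, so d-count = 7 − 3 = 4.
Δ₀ > P, so pairing is preferred: the ground state is low-spin.
That gives t₂g⁴ eg⁰.
Orbital CFSE = -1.6Δ₀ = -1.6 × 265 = -424 kJ/mol.
Excess pairs vs high-spin: 1 − 0 = 1; pairing cost = +191 kJ/mol.
Net CFSE = -424 + 191 = -233 kJ/mol.

-233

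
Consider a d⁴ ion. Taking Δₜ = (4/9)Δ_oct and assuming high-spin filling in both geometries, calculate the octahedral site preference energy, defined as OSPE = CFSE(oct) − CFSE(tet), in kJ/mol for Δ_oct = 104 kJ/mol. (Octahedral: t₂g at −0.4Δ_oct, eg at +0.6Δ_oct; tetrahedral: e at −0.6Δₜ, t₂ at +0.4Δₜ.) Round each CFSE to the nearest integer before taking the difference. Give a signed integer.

-44

In an octahedral site d⁴ (HS) is t₂g³ eg¹, giving CFSE(oct) = -0.6Δ_oct = -62 kJ/mol.
In a tetrahedral site the filling is e² t₂²: CFSE(tet) = -0.4Δₜ = -0.4 × (4/9)(104) = -18 kJ/mol.
Subtracting, OSPE = -62 − (-18) = -44 kJ/mol.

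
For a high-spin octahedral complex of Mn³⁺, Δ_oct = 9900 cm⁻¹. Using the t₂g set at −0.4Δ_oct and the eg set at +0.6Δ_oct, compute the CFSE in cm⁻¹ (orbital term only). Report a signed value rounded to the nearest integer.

-5940

Group 7 minus oxidation state +3 gives a d⁴ configuration for Mn³⁺.
Configuration: t₂g³ eg¹.
The orbital stabilization is -0.6Δ_oct = -0.6 × 9900 = -5940 cm⁻¹.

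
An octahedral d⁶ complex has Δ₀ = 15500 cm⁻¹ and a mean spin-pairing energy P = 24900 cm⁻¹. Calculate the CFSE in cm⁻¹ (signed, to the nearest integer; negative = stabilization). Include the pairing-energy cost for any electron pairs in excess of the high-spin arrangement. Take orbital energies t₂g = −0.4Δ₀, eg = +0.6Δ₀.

Here Δ₀ < P (15500 < 24900), so the high-spin state is favoured.
That gives t₂g⁴ eg².
Orbital CFSE = -0.4Δ₀ = -0.4 × 15500 = -6200 cm⁻¹.
High-spin has no excess pairs, so no pairing correction applies.

-6200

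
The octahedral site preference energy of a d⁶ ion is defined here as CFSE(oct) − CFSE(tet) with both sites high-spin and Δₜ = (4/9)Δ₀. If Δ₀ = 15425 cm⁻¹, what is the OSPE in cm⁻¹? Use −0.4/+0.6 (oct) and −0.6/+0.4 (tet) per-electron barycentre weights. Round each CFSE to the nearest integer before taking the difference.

In an octahedral site d⁶ (HS) is t₂g⁴ eg², giving CFSE(oct) = -0.4Δ₀ = -6170 cm⁻¹.
Tetrahedral e³ t₂³ gives -0.6Δₜ = -0.6 × (4/9) × 15425 = -4113 cm⁻¹.
OSPE = -6170 − (-4113) = -2057 cm⁻¹.

-2057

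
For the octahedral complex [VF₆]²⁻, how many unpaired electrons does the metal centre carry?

Each F⁻ contributes -1; 6 × (-1) = -6. With overall charge -2, V is in the +4 oxidation state.
V sits in group 5; removing 4 electrons leaves V⁴⁺ with 5 − 4 = 1 d electrons.
For octahedral d¹ the high- and low-spin configurations coincide.
Configuration: t₂g¹ eg⁰, giving 1 unpaired electron.

1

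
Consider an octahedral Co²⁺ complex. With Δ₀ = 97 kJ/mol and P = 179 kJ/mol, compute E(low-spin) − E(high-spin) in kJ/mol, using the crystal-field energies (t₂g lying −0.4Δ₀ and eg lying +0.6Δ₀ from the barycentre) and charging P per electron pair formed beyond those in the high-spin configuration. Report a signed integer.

Co is in group 9, so Co²⁺ is d⁷ (9 − 2 = 7).
In the high-spin limit (t₂g⁵ eg²) the orbital term is -0.8Δ₀ = -78 kJ/mol, with no excess pairing.
For low-spin the configuration is t₂g⁶ eg¹: orbital energy -1.8 × 97 = -175 kJ/mol, and 1 additional pair relative to high-spin adds 179 kJ/mol, giving 4 kJ/mol.
The difference is 4 − (-78) = 82 kJ/mol, so high-spin lies lower.

82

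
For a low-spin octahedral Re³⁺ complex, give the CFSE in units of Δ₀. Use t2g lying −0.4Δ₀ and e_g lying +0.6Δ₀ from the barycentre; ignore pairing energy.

Re sits in group 7; removing 3 electrons leaves Re³⁺ with 7 − 3 = 4 d electrons.
Configuration: t2g^4 e_g^0.
CFSE = 4(-0.4Δ₀) + 0(0.6Δ₀) = -1.6Δ₀ + 0.0Δ₀ = -1.6Δ₀.

-1.6 Δ₀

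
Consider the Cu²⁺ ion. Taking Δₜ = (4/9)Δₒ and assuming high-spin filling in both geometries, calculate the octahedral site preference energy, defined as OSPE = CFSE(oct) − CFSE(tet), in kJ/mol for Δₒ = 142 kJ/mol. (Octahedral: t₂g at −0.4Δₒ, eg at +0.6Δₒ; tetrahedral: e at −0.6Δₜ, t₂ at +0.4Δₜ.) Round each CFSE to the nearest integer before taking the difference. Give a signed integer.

-60

Group 11 minus oxidation state +2 gives a d⁹ configuration for Cu²⁺.
In an octahedral site d⁹ (HS) is t₂g⁶ eg³, giving CFSE(oct) = -0.6Δₒ = -85 kJ/mol.
Tetrahedral e⁴ t₂⁵ gives -0.4Δₜ = -0.4 × (4/9) × 142 = -25 kJ/mol.
OSPE = CFSE(oct) − CFSE(tet) = -85 − (-25) = -60 kJ/mol.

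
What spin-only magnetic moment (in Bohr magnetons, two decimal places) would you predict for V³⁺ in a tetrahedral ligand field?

2.83 Bohr magnetons

V³⁺: group 5, so d-count = 5 − 3 = 2.
Tetrahedral fields are weak (Δₜ ≈ 4/9 Δₒ), so electrons fill high-spin.
Configuration: e^2 t2^0 → 2 unpaired electrons.
μ(spin-only) = √[2(2+2)] = √8 ≈ 2.83 Bohr magnetons.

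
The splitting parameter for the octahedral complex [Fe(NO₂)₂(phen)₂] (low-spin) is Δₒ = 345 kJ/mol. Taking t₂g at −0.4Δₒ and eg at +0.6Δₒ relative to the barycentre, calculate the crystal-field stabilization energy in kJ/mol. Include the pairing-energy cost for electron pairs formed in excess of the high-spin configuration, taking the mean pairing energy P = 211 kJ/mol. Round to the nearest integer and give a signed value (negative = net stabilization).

-406

Ligand charges: 2×(-1) from NO₂⁻ and 2×(+0) from phen sum to -2; with overall charge +0, Fe is +2.
Fe is in group 8, so Fe²⁺ is d⁶ (8 − 2 = 6).
The d⁶ electrons fill as t₂g⁶ eg⁰.
Orbital CFSE = 6(-0.4) + 0(0.6) = -2.4Δₒ = -2.4 × 345 = -828 kJ/mol.
High-spin d⁶ would be t₂g⁴ eg² with 1 pair; low-spin has 3, so 2 excess pairs cost +2P = +422 kJ/mol.
Overall CFSE = -828 + 422 = -406 kJ/mol.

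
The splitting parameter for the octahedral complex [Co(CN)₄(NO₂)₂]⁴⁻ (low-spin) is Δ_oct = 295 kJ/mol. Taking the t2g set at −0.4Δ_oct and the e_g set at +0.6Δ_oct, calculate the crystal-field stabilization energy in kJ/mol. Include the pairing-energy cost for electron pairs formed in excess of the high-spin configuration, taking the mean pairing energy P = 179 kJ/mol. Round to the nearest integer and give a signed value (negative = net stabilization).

-352

Ligand charges: 4×(-1) from CN⁻ and 2×(-1) from NO₂⁻ sum to -6; with overall charge -4, Co is +2.
Co is in group 9, so Co²⁺ is d⁷ (9 − 2 = 7).
The d⁷ electrons fill as t2g^6 e_g^1.
Orbital CFSE = 6(-0.4) + 1(0.6) = -1.8Δ_oct = -1.8 × 295 = -531 kJ/mol.
High-spin d⁷ would be t2g^5 e_g^2 with 2 pairs; low-spin has 3, so 1 excess pair costs +1P = +179 kJ/mol.
Combining: -531 + 179 = -352 kJ/mol.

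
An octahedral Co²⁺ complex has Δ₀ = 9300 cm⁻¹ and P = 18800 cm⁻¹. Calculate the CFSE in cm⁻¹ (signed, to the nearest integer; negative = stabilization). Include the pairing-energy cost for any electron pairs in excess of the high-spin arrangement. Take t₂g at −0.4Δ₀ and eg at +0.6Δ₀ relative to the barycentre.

-7440

Co is in group 9, so Co²⁺ is d⁷ (9 − 2 = 7).
Δ₀ < P, so pairing is avoided: the ground state is high-spin.
That gives t₂g⁵ eg².
Orbital CFSE = -0.8Δ₀ = -0.8 × 9300 = -7440 cm⁻¹.
High-spin has no excess pairs, so no pairing correction applies.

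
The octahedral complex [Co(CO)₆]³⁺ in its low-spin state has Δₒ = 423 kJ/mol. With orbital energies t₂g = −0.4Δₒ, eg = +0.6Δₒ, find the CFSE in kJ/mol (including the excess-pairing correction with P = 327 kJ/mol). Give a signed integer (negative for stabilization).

-361

CO is neutral, so the +3 overall charge sits on Co: oxidation state +3.
Co³⁺: group 9, so d-count = 9 − 3 = 6.
Configuration: t₂g⁶ eg⁰.
The orbital stabilization is -2.4Δₒ = -2.4 × 423 = -1015 kJ/mol.
Pairing penalty: 3 pairs vs 1 in the high-spin reference → 2 extra × P = 654 kJ/mol.
Overall CFSE = -1015 + 654 = -361 kJ/mol.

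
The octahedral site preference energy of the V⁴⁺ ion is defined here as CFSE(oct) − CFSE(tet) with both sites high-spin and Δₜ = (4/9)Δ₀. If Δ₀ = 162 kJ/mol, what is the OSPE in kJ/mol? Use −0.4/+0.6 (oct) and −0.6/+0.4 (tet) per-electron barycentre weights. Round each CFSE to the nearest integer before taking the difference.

-22

V sits in group 5; removing 4 electrons leaves V⁴⁺ with 5 − 4 = 1 d electrons.
Octahedral (high-spin): t₂g¹ eg⁰, CFSE = 1(−0.4) + 0(+0.6) = -0.4Δ₀ = -0.4 × 162 = -65 kJ/mol.
Tetrahedral e¹ t₂⁰ gives -0.6Δₜ = -0.6 × (4/9) × 162 = -43 kJ/mol.
OSPE = -65 − (-43) = -22 kJ/mol.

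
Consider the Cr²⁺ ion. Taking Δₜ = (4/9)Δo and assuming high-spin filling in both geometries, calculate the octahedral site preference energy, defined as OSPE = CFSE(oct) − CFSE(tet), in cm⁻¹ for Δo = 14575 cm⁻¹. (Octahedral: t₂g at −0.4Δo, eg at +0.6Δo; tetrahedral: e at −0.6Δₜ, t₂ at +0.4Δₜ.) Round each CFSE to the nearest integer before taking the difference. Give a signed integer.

-6154

Cr sits in group 6; removing 2 electrons leaves Cr²⁺ with 6 − 2 = 4 d electrons.
Octahedral (high-spin): t₂g³ eg¹, CFSE = 3(−0.4) + 1(+0.6) = -0.6Δo = -0.6 × 14575 = -8745 cm⁻¹.
Tetrahedral e² t₂² gives -0.4Δₜ = -0.4 × (4/9) × 14575 = -2591 cm⁻¹.
OSPE = CFSE(oct) − CFSE(tet) = -8745 − (-2591) = -6154 cm⁻¹.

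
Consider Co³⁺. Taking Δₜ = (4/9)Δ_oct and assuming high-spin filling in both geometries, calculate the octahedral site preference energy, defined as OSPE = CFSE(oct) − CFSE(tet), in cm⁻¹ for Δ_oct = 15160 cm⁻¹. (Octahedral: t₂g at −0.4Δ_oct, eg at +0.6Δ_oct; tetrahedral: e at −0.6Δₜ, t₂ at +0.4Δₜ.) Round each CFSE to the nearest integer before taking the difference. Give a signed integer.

-2021

Group 9 minus oxidation state +3 gives a d⁶ configuration for Co³⁺.
Octahedral (high-spin): t₂g⁴ eg², CFSE = 4(−0.4) + 2(+0.6) = -0.4Δ_oct = -0.4 × 15160 = -6064 cm⁻¹.
Tetrahedral: e³ t₂³, CFSE = 3(−0.6) + 3(+0.4) = -0.6Δₜ = -0.6 × (4/9) × 15160 = -4043 cm⁻¹.
OSPE = -6064 − (-4043) = -2021 cm⁻¹.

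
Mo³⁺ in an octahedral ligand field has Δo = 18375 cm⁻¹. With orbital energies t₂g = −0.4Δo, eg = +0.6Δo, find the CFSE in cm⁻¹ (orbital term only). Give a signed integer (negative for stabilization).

Group 6 minus oxidation state +3 gives a d³ configuration for Mo³⁺.
Electron filling gives t₂g³ eg⁰.
Orbital CFSE = 3(-0.4) + 0(0.6) = -1.2Δo = -1.2 × 18375 = -22050 cm⁻¹.

-22050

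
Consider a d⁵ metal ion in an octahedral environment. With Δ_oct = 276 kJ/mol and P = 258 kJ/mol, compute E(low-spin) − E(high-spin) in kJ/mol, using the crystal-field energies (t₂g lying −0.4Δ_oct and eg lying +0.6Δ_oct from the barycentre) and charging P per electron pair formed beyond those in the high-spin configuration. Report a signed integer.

High-spin d⁵ fills as t₂g³ eg² with CFSE 3(−0.4) + 2(+0.6) = 0.0Δ_oct = 0 kJ/mol.
For low-spin the configuration is t₂g⁵ eg⁰: orbital energy -2.0 × 276 = -552 kJ/mol, and 2 additional pairs relative to high-spin add 516 kJ/mol, giving -36 kJ/mol.
The difference is -36 − (0) = -36 kJ/mol, so low-spin lies lower.

-36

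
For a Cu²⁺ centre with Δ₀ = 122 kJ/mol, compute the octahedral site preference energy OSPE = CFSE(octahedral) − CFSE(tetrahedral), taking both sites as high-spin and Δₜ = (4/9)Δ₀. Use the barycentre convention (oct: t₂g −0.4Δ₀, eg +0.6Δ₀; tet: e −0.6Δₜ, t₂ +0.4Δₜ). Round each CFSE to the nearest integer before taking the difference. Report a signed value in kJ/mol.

-51

Group 11 minus oxidation state +2 gives a d⁹ configuration for Cu²⁺.
Octahedral high-spin t2g^6 e_g^3: CFSE = -0.6 × 122 = -73 kJ/mol.
Tetrahedral: e^4 t2^5, CFSE = 4(−0.6) + 5(+0.4) = -0.4Δₜ = -0.4 × (4/9) × 122 = -22 kJ/mol.
Subtracting, OSPE = -73 − (-22) = -51 kJ/mol.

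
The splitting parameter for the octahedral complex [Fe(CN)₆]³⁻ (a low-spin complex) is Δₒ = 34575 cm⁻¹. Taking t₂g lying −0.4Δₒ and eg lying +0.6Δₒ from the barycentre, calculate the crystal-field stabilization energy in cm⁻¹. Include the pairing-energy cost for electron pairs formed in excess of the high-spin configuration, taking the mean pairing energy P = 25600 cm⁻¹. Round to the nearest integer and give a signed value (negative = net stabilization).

-17950

Each CN⁻ contributes -1; 6 × (-1) = -6. With overall charge -3, Fe is in the +3 oxidation state.
Fe sits in group 8; removing 3 electrons leaves Fe³⁺ with 8 − 3 = 5 d electrons.
Electron filling gives t₂g⁵ eg⁰.
Orbital CFSE = 5(-0.4) + 0(0.6) = -2.0Δₒ = -2.0 × 34575 = -69150 cm⁻¹.
High-spin d⁵ would be t₂g³ eg² with 0 pairs; low-spin has 2, so 2 excess pairs cost +2P = +51200 cm⁻¹.
Net CFSE = -69150 + 51200 = -17950 cm⁻¹.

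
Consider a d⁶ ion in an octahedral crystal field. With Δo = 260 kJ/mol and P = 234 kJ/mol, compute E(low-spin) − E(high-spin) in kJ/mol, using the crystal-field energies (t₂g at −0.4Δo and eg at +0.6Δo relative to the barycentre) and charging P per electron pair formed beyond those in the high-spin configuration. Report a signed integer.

High-spin d⁶ fills as t₂g⁴ eg² with CFSE 4(−0.4) + 2(+0.6) = -0.4Δo = -104 kJ/mol.
Low-spin t₂g⁶ eg⁰ gives -2.4Δo = -624 kJ/mol, but forming 2 extra pairs costs 2P = 468 kJ/mol, so E(LS) = -624 + 468 = -156 kJ/mol.
Thus E(LS) − E(HS) = -52 kJ/mol.

-52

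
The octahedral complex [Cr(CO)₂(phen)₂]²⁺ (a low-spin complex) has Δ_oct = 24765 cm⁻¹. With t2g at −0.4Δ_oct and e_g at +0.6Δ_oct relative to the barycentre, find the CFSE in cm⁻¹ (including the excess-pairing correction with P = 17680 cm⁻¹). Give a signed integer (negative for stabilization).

-21944

Ligand charges: 2×(+0) from CO and 2×(+0) from phen sum to +0; with overall charge +2, Cr is +2.
Cr²⁺: group 6, so d-count = 6 − 2 = 4.
Configuration: t2g^4 e_g^0.
The orbital stabilization is -1.6Δ_oct = -1.6 × 24765 = -39624 cm⁻¹.
Pairing penalty: 1 pair vs 0 in the high-spin reference → 1 extra × P = 17680 cm⁻¹.
Net CFSE = -39624 + 17680 = -21944 cm⁻¹.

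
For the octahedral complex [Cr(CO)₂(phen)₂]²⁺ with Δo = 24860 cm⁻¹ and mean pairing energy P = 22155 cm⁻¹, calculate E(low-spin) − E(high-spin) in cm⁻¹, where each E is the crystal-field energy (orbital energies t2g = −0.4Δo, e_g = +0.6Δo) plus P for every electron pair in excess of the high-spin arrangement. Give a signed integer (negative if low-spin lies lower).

-2705

Ligand charges: 2×(+0) from CO and 2×(+0) from phen sum to +0; with overall charge +2, Cr is +2.
Cr is in group 6, so Cr²⁺ is d⁴ (6 − 2 = 4).
In the high-spin limit (t2g^3 e_g^1) the orbital term is -0.6Δo = -14916 cm⁻¹, with no excess pairing.
Low-spin t2g^4 e_g^0 gives -1.6Δo = -39776 cm⁻¹, but forming 1 extra pair costs 1P = 22155 cm⁻¹, so E(LS) = -39776 + 22155 = -17621 cm⁻¹.
E(LS) − E(HS) = -17621 − (-14916) = -2705 cm⁻¹.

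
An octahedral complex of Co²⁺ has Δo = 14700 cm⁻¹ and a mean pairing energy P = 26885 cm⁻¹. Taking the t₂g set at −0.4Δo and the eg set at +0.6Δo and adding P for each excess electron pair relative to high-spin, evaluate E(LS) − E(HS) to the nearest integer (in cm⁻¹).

12185

Co is in group 9, so Co²⁺ is d⁷ (9 − 2 = 7).
In the high-spin limit (t₂g⁵ eg²) the orbital term is -0.8Δo = -11760 cm⁻¹, with no excess pairing.
Low-spin t₂g⁶ eg¹ gives -1.8Δo = -26460 cm⁻¹, but forming 1 extra pair costs 1P = 26885 cm⁻¹, so E(LS) = -26460 + 26885 = 425 cm⁻¹.
The difference is 425 − (-11760) = 12185 cm⁻¹, so high-spin lies lower.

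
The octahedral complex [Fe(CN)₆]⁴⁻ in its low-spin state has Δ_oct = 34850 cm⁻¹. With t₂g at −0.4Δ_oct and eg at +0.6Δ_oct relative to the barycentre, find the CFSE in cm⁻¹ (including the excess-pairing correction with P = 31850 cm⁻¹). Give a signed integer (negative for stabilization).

-19940

Each CN⁻ contributes -1; 6 × (-1) = -6. With overall charge -4, Fe is in the +2 oxidation state.
Group 8 minus oxidation state +2 gives a d⁶ configuration for Fe²⁺.
The d⁶ electrons fill as t₂g⁶ eg⁰.
CFSE(orbital) = 6×(-0.4Δ_oct) + 0×(0.6Δ_oct) = -2.4Δ_oct; with Δ_oct = 34850 cm⁻¹ that is -83640 cm⁻¹.
Pairing penalty: 3 pairs vs 1 in the high-spin reference → 2 extra × P = 63700 cm⁻¹.
Overall CFSE = -83640 + 63700 = -19940 cm⁻¹.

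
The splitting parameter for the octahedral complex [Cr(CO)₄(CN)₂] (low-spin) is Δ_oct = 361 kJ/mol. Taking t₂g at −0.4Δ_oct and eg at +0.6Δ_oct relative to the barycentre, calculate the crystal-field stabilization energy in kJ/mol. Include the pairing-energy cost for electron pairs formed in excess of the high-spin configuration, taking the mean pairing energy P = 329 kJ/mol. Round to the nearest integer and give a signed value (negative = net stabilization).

-249

Ligand charges: 4×(+0) from CO and 2×(-1) from CN⁻ sum to -2; with overall charge +0, Cr is +2.
Cr²⁺: group 6, so d-count = 6 − 2 = 4.
The d⁴ electrons fill as t₂g⁴ eg⁰.
CFSE(orbital) = 4×(-0.4Δ_oct) + 0×(0.6Δ_oct) = -1.6Δ_oct; with Δ_oct = 361 kJ/mol that is -578 kJ/mol.
Relative to high-spin t₂g³ eg¹ (0 paired), the low-spin configuration has 1 additional pair, contributing +1 × 329 = +329 kJ/mol.
Net CFSE = -578 + 329 = -249 kJ/mol.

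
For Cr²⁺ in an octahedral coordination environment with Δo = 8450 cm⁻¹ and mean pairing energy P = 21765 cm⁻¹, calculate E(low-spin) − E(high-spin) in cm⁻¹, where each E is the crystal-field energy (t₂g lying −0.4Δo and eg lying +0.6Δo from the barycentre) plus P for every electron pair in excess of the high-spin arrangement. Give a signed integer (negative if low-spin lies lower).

Cr sits in group 6; removing 2 electrons leaves Cr²⁺ with 6 − 2 = 4 d electrons.
In the high-spin limit (t₂g³ eg¹) the orbital term is -0.6Δo = -5070 cm⁻¹, with no excess pairing.
Low-spin t₂g⁴ eg⁰ gives -1.6Δo = -13520 cm⁻¹, but forming 1 extra pair costs 1P = 21765 cm⁻¹, so E(LS) = -13520 + 21765 = 8245 cm⁻¹.
The difference is 8245 − (-5070) = 13315 cm⁻¹, so high-spin lies lower.

13315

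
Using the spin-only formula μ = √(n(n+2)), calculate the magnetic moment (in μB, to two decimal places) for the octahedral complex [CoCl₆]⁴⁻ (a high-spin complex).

Each Cl⁻ contributes -1; 6 × (-1) = -6. With overall charge -4, Co is in the +2 oxidation state.
Co is in group 9, so Co²⁺ is d⁷ (9 − 2 = 7).
Configuration: t₂g⁵ eg² → 3 unpaired electrons.
μ(spin-only) = √[3(3+2)] = √15 ≈ 3.87 μB.

3.87 μB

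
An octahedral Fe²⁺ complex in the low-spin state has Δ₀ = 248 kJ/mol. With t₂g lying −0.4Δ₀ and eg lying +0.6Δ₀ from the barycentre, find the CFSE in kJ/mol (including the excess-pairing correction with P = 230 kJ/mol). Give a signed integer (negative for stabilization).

Fe sits in group 8; removing 2 electrons leaves Fe²⁺ with 8 − 2 = 6 d electrons.
Electron filling gives t₂g⁶ eg⁰.
CFSE(orbital) = 6×(-0.4Δ₀) + 0×(0.6Δ₀) = -2.4Δ₀; with Δ₀ = 248 kJ/mol that is -595 kJ/mol.
Pairing penalty: 3 pairs vs 1 in the high-spin reference → 2 extra × P = 460 kJ/mol.
Combining: -595 + 460 = -135 kJ/mol.

-135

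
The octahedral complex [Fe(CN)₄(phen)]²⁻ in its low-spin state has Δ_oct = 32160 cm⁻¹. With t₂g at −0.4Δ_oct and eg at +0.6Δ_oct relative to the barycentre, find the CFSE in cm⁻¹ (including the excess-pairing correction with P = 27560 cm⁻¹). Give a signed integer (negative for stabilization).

Ligand charges: 4×(-1) from CN⁻ and 1×(+0) from phen sum to -4; with overall charge -2, Fe is +2.
Fe²⁺: group 8, so d-count = 8 − 2 = 6.
Electron filling gives t₂g⁶ eg⁰.
Orbital CFSE = 6(-0.4) + 0(0.6) = -2.4Δ_oct = -2.4 × 32160 = -77184 cm⁻¹.
Pairing penalty: 3 pairs vs 1 in the high-spin reference → 2 extra × P = 55120 cm⁻¹.
Overall CFSE = -77184 + 55120 = -22064 cm⁻¹.

-22064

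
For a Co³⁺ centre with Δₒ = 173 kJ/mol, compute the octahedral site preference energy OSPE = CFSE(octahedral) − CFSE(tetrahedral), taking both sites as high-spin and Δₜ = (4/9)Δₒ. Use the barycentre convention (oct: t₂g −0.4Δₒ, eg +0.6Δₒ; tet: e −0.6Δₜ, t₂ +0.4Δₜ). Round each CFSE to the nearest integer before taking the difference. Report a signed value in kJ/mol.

Co is in group 9, so Co³⁺ is d⁶ (9 − 3 = 6).
Octahedral high-spin t2g^4 e_g^2: CFSE = -0.4 × 173 = -69 kJ/mol.
Tetrahedral: e^3 t2^3, CFSE = 3(−0.6) + 3(+0.4) = -0.6Δₜ = -0.6 × (4/9) × 173 = -46 kJ/mol.
OSPE = -69 − (-46) = -23 kJ/mol.

-23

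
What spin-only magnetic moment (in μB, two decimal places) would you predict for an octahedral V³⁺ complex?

Group 5 minus oxidation state +3 gives a d² configuration for V³⁺.
Configuration: t₂g² eg⁰ → 2 unpaired electrons.
μ(spin-only) = √[2(2+2)] = √8 ≈ 2.83 μB.

2.83 μB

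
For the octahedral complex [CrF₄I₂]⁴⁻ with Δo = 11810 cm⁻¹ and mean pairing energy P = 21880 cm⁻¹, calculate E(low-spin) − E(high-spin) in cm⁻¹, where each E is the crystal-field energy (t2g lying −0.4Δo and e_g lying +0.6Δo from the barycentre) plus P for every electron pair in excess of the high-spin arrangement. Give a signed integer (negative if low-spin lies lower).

Ligand charges: 4×(-1) from F⁻ and 2×(-1) from I⁻ sum to -6; with overall charge -4, Cr is +2.
Cr²⁺: group 6, so d-count = 6 − 2 = 4.
High-spin d⁴ fills as t2g^3 e_g^1 with CFSE 3(−0.4) + 1(+0.6) = -0.6Δo = -7086 cm⁻¹.
Low-spin t2g^4 e_g^0 gives -1.6Δo = -18896 cm⁻¹, but forming 1 extra pair costs 1P = 21880 cm⁻¹, so E(LS) = -18896 + 21880 = 2984 cm⁻¹.
The difference is 2984 − (-7086) = 10070 cm⁻¹, so high-spin lies lower.

10070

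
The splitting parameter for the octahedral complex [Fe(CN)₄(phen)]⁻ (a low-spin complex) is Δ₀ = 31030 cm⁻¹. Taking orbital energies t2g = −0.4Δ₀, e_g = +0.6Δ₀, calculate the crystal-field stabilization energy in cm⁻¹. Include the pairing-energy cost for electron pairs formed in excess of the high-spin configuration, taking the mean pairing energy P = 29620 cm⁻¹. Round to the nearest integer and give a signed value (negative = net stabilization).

Ligand charges: 4×(-1) from CN⁻ and 1×(+0) from phen sum to -4; with overall charge -1, Fe is +3.
Fe³⁺: group 8, so d-count = 8 − 3 = 5.
Electron filling gives t2g^5 e_g^0.
CFSE(orbital) = 5×(-0.4Δ₀) + 0×(0.6Δ₀) = -2.0Δ₀; with Δ₀ = 31030 cm⁻¹ that is -62060 cm⁻¹.
Relative to high-spin t2g^3 e_g^2 (0 paired), the low-spin configuration has 2 additional pairs, contributing +2 × 29620 = +59240 cm⁻¹.
Overall CFSE = -62060 + 59240 = -2820 cm⁻¹.

-2820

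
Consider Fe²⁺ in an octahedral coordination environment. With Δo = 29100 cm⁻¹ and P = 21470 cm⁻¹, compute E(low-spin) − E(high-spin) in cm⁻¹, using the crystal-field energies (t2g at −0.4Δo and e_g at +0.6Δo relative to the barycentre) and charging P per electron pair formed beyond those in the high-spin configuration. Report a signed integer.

-15260

Fe sits in group 8; removing 2 electrons leaves Fe²⁺ with 8 − 2 = 6 d electrons.
High-spin d⁶ fills as t2g^4 e_g^2 with CFSE 4(−0.4) + 2(+0.6) = -0.4Δo = -11640 cm⁻¹.
Low-spin: t2g^6 e_g^0, orbital CFSE = -2.4Δo = -69840 cm⁻¹; plus 2 excess pairs × P = +42940 cm⁻¹; total -26900 cm⁻¹.
The difference is -26900 − (-11640) = -15260 cm⁻¹, so low-spin lies lower.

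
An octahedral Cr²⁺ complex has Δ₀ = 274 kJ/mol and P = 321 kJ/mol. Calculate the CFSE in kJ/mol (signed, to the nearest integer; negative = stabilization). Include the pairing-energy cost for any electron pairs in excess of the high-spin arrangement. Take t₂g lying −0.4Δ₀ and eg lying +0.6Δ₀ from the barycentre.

Cr²⁺: group 6, so d-count = 6 − 2 = 4.
With Δ₀ < P the complex is high-spin.
That gives t₂g³ eg¹.
Orbital CFSE = -0.6Δ₀ = -0.6 × 274 = -164 kJ/mol.
High-spin has no excess pairs, so no pairing correction applies.

-164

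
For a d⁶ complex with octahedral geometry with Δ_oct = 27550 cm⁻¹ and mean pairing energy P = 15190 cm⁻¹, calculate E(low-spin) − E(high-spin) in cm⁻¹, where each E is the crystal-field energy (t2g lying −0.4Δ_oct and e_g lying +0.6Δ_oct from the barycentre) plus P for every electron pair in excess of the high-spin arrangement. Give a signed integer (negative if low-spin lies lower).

High-spin: t2g^4 e_g^2, CFSE = -0.4Δ_oct = -11020 cm⁻¹.
For low-spin the configuration is t2g^6 e_g^0: orbital energy -2.4 × 27550 = -66120 cm⁻¹, and 2 additional pairs relative to high-spin add 30380 cm⁻¹, giving -35740 cm⁻¹.
The difference is -35740 − (-11020) = -24720 cm⁻¹, so low-spin lies lower.

-24720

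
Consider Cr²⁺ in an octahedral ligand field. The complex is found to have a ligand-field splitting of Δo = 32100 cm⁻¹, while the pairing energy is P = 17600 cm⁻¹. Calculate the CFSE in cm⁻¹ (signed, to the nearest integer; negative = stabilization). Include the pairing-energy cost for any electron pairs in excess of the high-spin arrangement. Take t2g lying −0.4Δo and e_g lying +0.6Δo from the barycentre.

Cr sits in group 6; removing 2 electrons leaves Cr²⁺ with 6 − 2 = 4 d electrons.
Here Δo > P (32100 > 17600), so the low-spin state is favoured.
That gives t2g^4 e_g^0.
Orbital CFSE = -1.6Δo = -1.6 × 32100 = -51360 cm⁻¹.
Excess pairs vs high-spin: 1 − 0 = 1; pairing cost = +17600 cm⁻¹.
Net CFSE = -51360 + 17600 = -33760 cm⁻¹.

-33760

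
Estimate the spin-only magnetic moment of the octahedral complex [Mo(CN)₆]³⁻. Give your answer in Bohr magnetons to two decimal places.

Each CN⁻ contributes -1; 6 × (-1) = -6. With overall charge -3, Mo is in the +3 oxidation state.
Mo³⁺: group 6, so d-count = 6 − 3 = 3.
Configuration: t2g^3 e_g^0 → 3 unpaired electrons.
μ(spin-only) = √[3(3+2)] = √15 ≈ 3.87 Bohr magnetons.

3.87 Bohr magnetons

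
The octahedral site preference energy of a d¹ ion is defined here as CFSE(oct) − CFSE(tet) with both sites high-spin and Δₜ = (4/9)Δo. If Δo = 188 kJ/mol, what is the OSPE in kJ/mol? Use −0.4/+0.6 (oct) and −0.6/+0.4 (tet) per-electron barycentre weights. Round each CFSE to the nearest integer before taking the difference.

Octahedral high-spin t₂g¹ eg⁰: CFSE = -0.4 × 188 = -75 kJ/mol.
In a tetrahedral site the filling is e¹ t₂⁰: CFSE(tet) = -0.6Δₜ = -0.6 × (4/9)(188) = -50 kJ/mol.
OSPE = CFSE(oct) − CFSE(tet) = -75 − (-50) = -25 kJ/mol.

-25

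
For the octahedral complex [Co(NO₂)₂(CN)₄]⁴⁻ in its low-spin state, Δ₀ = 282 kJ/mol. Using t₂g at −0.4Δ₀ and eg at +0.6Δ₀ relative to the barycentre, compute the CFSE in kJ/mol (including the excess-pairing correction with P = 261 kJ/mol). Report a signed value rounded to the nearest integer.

-247

Ligand charges: 2×(-1) from NO₂⁻ and 4×(-1) from CN⁻ sum to -6; with overall charge -4, Co is +2.
Co²⁺: group 9, so d-count = 9 − 2 = 7.
The d⁷ electrons fill as t₂g⁶ eg¹.
CFSE(orbital) = 6×(-0.4Δ₀) + 1×(0.6Δ₀) = -1.8Δ₀; with Δ₀ = 282 kJ/mol that is -508 kJ/mol.
Pairing penalty: 3 pairs vs 2 in the high-spin reference → 1 extra × P = 261 kJ/mol.
Combining: -508 + 261 = -247 kJ/mol.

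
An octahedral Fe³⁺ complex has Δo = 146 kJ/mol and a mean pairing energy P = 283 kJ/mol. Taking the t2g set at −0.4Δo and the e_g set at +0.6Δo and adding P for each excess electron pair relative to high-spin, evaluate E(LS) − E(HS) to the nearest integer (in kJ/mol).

274

Fe³⁺: group 8, so d-count = 8 − 3 = 5.
High-spin d⁵ fills as t2g^3 e_g^2 with CFSE 3(−0.4) + 2(+0.6) = 0.0Δo = 0 kJ/mol.
Low-spin t2g^5 e_g^0 gives -2.0Δo = -292 kJ/mol, but forming 2 extra pairs costs 2P = 566 kJ/mol, so E(LS) = -292 + 566 = 274 kJ/mol.
E(LS) − E(HS) = 274 − (0) = 274 kJ/mol.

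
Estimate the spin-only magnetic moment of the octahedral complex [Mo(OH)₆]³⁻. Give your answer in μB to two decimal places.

3.87 μB

Each OH⁻ contributes -1; 6 × (-1) = -6. With overall charge -3, Mo is in the +3 oxidation state.
Mo is in group 6, so Mo³⁺ is d³ (6 − 3 = 3).
Configuration: t₂g³ eg⁰ → 3 unpaired electrons.
μ(spin-only) = √[3(3+2)] = √15 ≈ 3.87 μB.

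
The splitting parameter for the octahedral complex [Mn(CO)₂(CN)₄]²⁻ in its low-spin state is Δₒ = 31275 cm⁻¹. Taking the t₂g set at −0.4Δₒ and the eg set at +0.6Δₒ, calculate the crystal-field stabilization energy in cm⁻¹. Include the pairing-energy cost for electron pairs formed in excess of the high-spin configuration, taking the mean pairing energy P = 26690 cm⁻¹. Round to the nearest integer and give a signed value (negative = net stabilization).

Ligand charges: 2×(+0) from CO and 4×(-1) from CN⁻ sum to -4; with overall charge -2, Mn is +2.
Mn sits in group 7; removing 2 electrons leaves Mn²⁺ with 7 − 2 = 5 d electrons.
Electron filling gives t₂g⁵ eg⁰.
The orbital stabilization is -2.0Δₒ = -2.0 × 31275 = -62550 cm⁻¹.
High-spin d⁵ would be t₂g³ eg² with 0 pairs; low-spin has 2, so 2 excess pairs cost +2P = +53380 cm⁻¹.
Combining: -62550 + 53380 = -9170 cm⁻¹.

-9170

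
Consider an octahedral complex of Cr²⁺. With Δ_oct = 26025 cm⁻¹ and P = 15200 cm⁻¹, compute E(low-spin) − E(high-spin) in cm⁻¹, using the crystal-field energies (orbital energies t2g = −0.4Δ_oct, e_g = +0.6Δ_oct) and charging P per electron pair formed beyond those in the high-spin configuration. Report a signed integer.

-10825

Cr is in group 6, so Cr²⁺ is d⁴ (6 − 2 = 4).
In the high-spin limit (t2g^3 e_g^1) the orbital term is -0.6Δ_oct = -15615 cm⁻¹, with no excess pairing.
Low-spin t2g^4 e_g^0 gives -1.6Δ_oct = -41640 cm⁻¹, but forming 1 extra pair costs 1P = 15200 cm⁻¹, so E(LS) = -41640 + 15200 = -26440 cm⁻¹.
The difference is -26440 − (-15615) = -10825 cm⁻¹, so low-spin lies lower.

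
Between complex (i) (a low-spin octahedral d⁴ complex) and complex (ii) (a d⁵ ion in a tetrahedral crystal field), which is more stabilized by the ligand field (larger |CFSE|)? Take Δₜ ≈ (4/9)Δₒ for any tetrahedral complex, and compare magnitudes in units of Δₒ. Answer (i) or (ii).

(i): t₂g⁴ eg⁰, CFSE = -1.6Δₒ.
(ii): Tetrahedral splitting is small, so the complex is high-spin; e² t₂³, CFSE = 0.0Δₜ ≈ 0.00Δₒ.
So (i) has the larger |CFSE|.

(i)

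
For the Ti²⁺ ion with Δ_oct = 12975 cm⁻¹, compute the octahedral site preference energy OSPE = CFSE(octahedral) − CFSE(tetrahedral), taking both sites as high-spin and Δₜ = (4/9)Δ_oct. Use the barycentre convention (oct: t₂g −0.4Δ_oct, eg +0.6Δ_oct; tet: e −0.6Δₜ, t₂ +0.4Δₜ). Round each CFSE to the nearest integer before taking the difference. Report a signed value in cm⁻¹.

-3460

Ti is in group 4, so Ti²⁺ is d² (4 − 2 = 2).
In an octahedral site d² (HS) is t₂g² eg⁰, giving CFSE(oct) = -0.8Δ_oct = -10380 cm⁻¹.
Tetrahedral: e² t₂⁰, CFSE = 2(−0.6) + 0(+0.4) = -1.2Δₜ = -1.2 × (4/9) × 12975 = -6920 cm⁻¹.
OSPE = CFSE(oct) − CFSE(tet) = -10380 − (-6920) = -3460 cm⁻¹.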